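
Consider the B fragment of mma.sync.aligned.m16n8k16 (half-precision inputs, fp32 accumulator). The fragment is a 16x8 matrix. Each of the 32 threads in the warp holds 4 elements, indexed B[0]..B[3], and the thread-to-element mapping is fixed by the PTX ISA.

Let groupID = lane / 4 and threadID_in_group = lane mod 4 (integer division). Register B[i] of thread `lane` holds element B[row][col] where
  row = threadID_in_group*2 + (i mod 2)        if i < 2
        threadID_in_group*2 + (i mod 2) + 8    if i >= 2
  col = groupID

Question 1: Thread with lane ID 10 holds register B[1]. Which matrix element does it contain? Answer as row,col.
L=10->gid=10>>2=2, tid=10&3=2
[1]->row 2·2+1+0=5  col gid=2

5,2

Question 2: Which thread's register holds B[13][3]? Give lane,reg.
14,3

c=3⇒gr=3  r=13⇒Rb=1,th=2,odd=1
L=3*4+2=14  i=1*2+1=3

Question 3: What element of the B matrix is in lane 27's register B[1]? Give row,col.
lane 27: grp=6 (27/4), tig=3 (27%4)
i=1: r=3*2+1+0=7, c=grp=6

7,6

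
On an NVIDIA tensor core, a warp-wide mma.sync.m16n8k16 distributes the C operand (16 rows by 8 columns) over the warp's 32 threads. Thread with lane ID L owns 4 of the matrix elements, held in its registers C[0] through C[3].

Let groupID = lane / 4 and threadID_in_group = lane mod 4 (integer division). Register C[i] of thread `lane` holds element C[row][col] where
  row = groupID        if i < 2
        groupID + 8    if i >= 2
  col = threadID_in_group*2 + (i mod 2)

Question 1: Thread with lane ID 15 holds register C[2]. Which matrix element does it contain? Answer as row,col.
lane 15⇒15/4=3, 15 mod 4=3
i=2  r:3+8⇒11  c:2·3+0⇒6

11,6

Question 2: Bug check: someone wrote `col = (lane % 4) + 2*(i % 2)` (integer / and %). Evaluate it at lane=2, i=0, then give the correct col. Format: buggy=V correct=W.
buggy=2 correct=4

`(lane % 4) + 2*(i % 2)`[2,0]⇒2
lane 2⇒2/4=0, 2 mod 4=2
i=0  r:0+0⇒0  c:2·2+0⇒4
col: 2 vs 4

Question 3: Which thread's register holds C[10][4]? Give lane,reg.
10,2

r: 10->gid=2,r8=1  c: 4->tid=2,i&1=0
L=2*4+2=10  i=1*2+0=2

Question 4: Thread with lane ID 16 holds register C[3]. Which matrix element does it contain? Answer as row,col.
L=16→G=16>>2=4, T=16&3=0
[3]→row 4+8=12  col 0·2+1=1

12,1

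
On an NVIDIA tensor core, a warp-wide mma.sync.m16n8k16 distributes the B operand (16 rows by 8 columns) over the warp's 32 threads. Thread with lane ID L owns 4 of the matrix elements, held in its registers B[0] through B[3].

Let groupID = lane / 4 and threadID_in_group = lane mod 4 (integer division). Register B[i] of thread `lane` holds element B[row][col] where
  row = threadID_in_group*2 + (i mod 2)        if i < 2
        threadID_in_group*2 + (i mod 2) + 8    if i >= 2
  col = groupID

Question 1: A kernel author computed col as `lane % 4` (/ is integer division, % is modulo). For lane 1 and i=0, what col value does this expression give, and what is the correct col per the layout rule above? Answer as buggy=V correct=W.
`lane % 4`[1,0]=>1
lane 1: grp=0 (1/4), tig=1 (1%4)
i=0: r=1*2+0+0=2, c=grp=0
col: 1 vs 0

buggy=1 correct=0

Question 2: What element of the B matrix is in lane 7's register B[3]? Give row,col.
7: gid=1,tid=3
[3] (3*2+1+8,1) = (15,1)

15,1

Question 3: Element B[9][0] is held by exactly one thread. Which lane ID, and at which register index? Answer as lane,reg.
c=0->g=0  r=9->rb=1,t=0,b0=1
L=0*4+0=0  i=1*2+1=3

0,3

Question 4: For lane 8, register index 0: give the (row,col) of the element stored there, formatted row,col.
lane 8: gr=2 (8/4), th=0 (8%4)
i=0: r=0*2+0+0=0, c=gr=2

0,2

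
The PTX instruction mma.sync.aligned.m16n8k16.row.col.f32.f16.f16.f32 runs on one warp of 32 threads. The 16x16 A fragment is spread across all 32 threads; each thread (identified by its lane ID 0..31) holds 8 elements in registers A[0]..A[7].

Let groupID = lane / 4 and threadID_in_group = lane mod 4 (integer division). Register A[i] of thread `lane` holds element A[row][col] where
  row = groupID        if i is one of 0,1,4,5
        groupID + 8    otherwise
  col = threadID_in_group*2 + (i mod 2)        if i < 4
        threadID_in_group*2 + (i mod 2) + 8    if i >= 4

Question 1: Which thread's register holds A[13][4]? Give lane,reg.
22,2

r:13=>grp=5,rB=1  c:4=>cB=0,tig=2,lo=0
L=5*4+2=22  i=0*4+1*2+0=2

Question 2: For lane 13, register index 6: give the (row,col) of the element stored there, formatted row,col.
L=13->gid=13>>2=3, tid=13&3=1
[6]->row 3+8=11  col 1·2+0+8=10

11,10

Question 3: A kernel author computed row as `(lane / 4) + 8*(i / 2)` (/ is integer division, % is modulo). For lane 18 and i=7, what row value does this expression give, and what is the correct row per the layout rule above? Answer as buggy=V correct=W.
buggy=28 correct=12

`(lane / 4) + 8*(i / 2)`[18,7]->28
L=18->g=18>>2=4, t=18&3=2
[7]->row 4+8=12  col 2·2+1+8=13
row: 28 vs 12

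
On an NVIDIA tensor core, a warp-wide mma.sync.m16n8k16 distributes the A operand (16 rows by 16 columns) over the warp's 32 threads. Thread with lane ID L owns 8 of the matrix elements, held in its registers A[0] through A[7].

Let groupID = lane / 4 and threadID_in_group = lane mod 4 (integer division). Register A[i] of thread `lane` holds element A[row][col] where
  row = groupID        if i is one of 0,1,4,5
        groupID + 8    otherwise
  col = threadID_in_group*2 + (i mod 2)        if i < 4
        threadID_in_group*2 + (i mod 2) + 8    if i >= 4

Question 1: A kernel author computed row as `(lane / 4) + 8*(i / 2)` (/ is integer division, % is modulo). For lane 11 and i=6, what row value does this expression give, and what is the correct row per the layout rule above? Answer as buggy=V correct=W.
buggy=26 correct=10

`(lane / 4) + 8*(i / 2)`[11,6]->26
11: gid=2,tid=3
[6] (2+8,3*2+0+8) = (10,14)
row: 26 vs 10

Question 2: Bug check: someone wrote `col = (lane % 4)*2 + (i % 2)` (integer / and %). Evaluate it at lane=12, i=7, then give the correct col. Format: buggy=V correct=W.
buggy=1 correct=9

`(lane % 4)*2 + (i % 2)`[12,7]⇒1
lane 12: gr=3 (12/4), th=0 (12%4)
i=7: r=3+8=11, c=0*2+1+8=9
col: 1 vs 9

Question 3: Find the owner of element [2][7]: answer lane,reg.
r=2⇒gr=2,Rb=0  c=7⇒Cb=0,th=3,odd=1
L=2*4+3=11  i=0*4+0*2+1=1

11,1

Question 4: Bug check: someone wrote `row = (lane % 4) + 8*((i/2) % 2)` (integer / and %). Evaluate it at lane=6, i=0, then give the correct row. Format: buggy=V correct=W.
buggy=2 correct=1

`(lane % 4) + 8*((i/2) % 2)`[6,0]->2
lane 6->6/4=1, 6 mod 4=2
i=0  r:1+0->1  c:2·2+0+0->4
row: 2 vs 1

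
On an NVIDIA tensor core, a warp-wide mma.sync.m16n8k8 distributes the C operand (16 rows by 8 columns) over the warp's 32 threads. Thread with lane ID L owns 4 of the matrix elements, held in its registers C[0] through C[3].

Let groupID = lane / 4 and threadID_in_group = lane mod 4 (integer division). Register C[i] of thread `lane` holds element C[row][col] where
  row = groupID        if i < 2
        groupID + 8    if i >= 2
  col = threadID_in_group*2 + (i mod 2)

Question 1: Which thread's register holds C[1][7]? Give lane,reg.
7,1

r=1⇒gr=1,Rb=0  c=7⇒th=3,odd=1
L=1*4+3=7  i=0*2+1=1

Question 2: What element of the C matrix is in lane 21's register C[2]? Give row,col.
21: g=5,t=1
[2] (5+8,1*2+0) = (13,2)

13,2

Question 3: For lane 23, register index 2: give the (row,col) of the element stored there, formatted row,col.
13,6

23: gid=5,tid=3
[2] (5+8,3*2+0) = (13,6)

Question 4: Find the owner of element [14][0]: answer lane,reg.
24,2

r: 14->gid=6,r8=1  c: 0->tid=0,i&1=0
L=6*4+0=24  i=1*2+0=2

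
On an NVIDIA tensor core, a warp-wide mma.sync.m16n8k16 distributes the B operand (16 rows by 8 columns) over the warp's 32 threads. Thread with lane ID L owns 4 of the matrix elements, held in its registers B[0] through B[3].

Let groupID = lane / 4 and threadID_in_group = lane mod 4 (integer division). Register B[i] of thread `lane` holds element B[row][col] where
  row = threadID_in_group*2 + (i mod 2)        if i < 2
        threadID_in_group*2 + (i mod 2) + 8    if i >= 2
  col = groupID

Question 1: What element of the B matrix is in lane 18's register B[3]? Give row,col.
13,4

lane 18→18/4=4, 18 mod 4=2
i=3  r:2·2+1+8→13  c:4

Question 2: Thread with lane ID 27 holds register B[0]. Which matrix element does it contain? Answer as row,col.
L=27⇒gr=27>>2=6, th=27&3=3
[0]⇒row 3·2+0+0=6  col gr=6

6,6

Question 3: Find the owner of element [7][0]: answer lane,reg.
3,1

c=0⇒gr=0  r=7⇒Rb=0,th=3,odd=1
L=0*4+3=3  i=0*2+1=1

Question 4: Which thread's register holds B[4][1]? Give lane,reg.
c: 1->gid=1  r: 4->r8=0,tid=2,i&1=0
L=1*4+2=6  i=0*2+0=0

6,0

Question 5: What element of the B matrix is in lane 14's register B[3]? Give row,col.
13,3

lane 14=>14/4=3, 14 mod 4=2
i=3  r:2·2+1+8=>13  c:3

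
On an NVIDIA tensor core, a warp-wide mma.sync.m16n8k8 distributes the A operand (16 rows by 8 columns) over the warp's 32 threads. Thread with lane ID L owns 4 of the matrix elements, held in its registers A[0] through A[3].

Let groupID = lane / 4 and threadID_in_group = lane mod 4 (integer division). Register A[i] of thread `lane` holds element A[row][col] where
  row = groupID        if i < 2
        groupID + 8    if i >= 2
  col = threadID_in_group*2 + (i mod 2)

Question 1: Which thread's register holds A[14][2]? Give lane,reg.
25,2

r=14→G=6,rhi=1  c=2→T=1,p=0
L=6*4+1=25  i=1*2+0=2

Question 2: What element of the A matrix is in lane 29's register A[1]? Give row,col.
L=29⇒gr=29>>2=7, th=29&3=1
[1]⇒row 7+0=7  col 1·2+1=3

7,3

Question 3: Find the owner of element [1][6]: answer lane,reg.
r: 1->gid=1,r8=0  c: 6->tid=3,i&1=0
L=1*4+3=7  i=0*2+0=0

7,0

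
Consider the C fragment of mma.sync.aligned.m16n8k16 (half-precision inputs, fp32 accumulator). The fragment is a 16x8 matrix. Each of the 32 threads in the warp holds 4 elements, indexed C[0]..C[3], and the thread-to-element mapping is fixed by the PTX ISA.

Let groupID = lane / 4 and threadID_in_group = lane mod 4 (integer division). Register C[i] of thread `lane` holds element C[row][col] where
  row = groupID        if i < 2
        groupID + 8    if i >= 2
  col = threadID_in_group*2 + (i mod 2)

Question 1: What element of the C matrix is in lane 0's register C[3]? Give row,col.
lane 0→0/4=0, 0 mod 4=0
i=3  r:0+8→8  c:2·0+1→1

8,1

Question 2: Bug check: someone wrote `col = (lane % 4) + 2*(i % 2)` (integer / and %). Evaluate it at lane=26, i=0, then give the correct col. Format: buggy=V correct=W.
`(lane % 4) + 2*(i % 2)`[26,0]->2
26: gid=6,tid=2
[0] (6+0,2*2+0) = (6,4)
col: 2 vs 4

buggy=2 correct=4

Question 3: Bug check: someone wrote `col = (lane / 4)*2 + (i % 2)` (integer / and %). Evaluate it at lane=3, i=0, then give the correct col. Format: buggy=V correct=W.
buggy=0 correct=6

`(lane / 4)*2 + (i % 2)`[3,0]=>0
lane 3: grp=0 (3/4), tig=3 (3%4)
i=0: r=0+0=0, c=3*2+0=6
col: 0 vs 6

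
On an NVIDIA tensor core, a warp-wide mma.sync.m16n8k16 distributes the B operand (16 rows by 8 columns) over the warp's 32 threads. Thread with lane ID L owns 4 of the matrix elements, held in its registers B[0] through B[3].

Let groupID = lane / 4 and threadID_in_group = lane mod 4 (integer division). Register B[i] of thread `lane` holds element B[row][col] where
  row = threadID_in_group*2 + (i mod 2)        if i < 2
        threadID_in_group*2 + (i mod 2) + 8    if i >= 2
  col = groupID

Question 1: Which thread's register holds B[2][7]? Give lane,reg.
c=7→G=7  r=2→rhi=0,T=1,p=0
L=7*4+1=29  i=0*2+0=0

29,0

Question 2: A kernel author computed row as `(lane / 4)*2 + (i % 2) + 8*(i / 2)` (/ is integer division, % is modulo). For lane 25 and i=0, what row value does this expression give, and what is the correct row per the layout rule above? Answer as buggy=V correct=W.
`(lane / 4)*2 + (i % 2) + 8*(i / 2)`[25,0]=>12
25: grp=6,tig=1
[0] (1*2+0+0,6) = (2,6)
row: 12 vs 2

buggy=12 correct=2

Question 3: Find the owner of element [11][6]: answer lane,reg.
c=6→G=6  r=11→rhi=1,T=1,p=1
L=6*4+1=25  i=1*2+1=3

25,3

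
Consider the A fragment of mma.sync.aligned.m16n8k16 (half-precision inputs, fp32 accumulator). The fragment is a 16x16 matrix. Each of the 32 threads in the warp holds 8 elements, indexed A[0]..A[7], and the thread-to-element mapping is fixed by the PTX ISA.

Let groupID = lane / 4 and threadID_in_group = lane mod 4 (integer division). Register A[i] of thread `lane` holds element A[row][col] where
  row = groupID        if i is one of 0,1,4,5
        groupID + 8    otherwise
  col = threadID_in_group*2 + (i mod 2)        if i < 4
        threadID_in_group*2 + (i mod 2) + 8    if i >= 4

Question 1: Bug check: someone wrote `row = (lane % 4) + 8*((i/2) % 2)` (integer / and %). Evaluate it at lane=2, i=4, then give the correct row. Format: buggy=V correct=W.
buggy=2 correct=0

`(lane % 4) + 8*((i/2) % 2)`[2,4]⇒2
2: gr=0,th=2
[4] (0+0,2*2+0+8) = (0,12)
row: 2 vs 0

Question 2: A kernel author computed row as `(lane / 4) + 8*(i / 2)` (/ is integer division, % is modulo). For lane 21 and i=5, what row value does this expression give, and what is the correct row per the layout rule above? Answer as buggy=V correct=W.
buggy=21 correct=5

`(lane / 4) + 8*(i / 2)`[21,5]->21
lane 21: gid=5 (21/4), tid=1 (21%4)
i=5: r=5+0=5, c=1*2+1+8=11
row: 21 vs 5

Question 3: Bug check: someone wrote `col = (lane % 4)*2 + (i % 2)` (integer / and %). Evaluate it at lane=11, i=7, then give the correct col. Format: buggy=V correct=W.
`(lane % 4)*2 + (i % 2)`[11,7]=>7
L=11=>grp=11>>2=2, tig=11&3=3
[7]=>row 2+8=10  col 3·2+1+8=15
col: 7 vs 15

buggy=7 correct=15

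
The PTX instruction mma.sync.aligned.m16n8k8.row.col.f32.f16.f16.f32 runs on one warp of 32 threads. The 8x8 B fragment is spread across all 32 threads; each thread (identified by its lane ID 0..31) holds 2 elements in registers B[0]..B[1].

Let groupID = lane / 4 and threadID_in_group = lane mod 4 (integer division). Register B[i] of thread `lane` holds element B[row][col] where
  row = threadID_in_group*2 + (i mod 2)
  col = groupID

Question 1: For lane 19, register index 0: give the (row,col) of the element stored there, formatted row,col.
6,4

L=19→G=19>>2=4, T=19&3=3
[0]→row 3·2+0=6  col G=4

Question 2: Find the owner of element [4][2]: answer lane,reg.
c=2→G=2  r=4→T=2,p=0
L=2*4+2=10  i=0=0

10,0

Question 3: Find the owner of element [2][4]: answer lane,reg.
c=4→G=4  r=2→T=1,p=0
L=4*4+1=17  i=0=0

17,0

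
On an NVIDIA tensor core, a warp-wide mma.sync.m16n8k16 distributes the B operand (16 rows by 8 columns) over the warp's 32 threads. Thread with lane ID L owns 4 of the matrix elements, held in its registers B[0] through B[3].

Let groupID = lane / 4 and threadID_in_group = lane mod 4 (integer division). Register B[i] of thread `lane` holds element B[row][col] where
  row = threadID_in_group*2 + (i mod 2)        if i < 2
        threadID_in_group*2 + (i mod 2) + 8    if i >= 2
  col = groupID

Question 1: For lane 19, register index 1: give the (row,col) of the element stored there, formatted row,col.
19: gr=4,th=3
[1] (3*2+1+0,4) = (7,4)

7,4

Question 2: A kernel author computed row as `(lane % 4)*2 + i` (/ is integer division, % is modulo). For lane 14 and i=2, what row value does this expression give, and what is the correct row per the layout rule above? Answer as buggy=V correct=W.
buggy=6 correct=12

`(lane % 4)*2 + i`[14,2]=>6
lane 14: grp=3 (14/4), tig=2 (14%4)
i=2: r=2*2+0+8=12, c=grp=3
row: 6 vs 12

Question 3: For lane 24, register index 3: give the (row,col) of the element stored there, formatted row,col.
9,6

lane 24→24/4=6, 24 mod 4=0
i=3  r:2·0+1+8→9  c:6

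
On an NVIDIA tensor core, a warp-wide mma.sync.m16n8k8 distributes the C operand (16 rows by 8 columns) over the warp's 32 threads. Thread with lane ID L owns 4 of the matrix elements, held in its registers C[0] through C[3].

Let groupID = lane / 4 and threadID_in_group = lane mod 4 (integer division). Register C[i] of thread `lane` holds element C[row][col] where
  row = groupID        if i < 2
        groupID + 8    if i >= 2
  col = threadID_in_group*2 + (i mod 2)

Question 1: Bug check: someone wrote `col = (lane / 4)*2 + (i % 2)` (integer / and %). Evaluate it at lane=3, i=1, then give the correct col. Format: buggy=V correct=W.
`(lane / 4)*2 + (i % 2)`[3,1]→1
L=3→G=3>>2=0, T=3&3=3
[1]→row 0+0=0  col 3·2+1=7
col: 1 vs 7

buggy=1 correct=7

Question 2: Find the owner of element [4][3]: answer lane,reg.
r=4⇒gr=4,Rb=0  c=3⇒th=1,odd=1
L=4*4+1=17  i=0*2+1=1

17,1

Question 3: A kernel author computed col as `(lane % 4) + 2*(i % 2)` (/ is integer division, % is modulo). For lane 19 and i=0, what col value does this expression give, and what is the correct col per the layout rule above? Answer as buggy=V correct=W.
`(lane % 4) + 2*(i % 2)`[19,0]⇒3
lane 19⇒19/4=4, 19 mod 4=3
i=0  r:4+0⇒4  c:2·3+0⇒6
col: 3 vs 6

buggy=3 correct=6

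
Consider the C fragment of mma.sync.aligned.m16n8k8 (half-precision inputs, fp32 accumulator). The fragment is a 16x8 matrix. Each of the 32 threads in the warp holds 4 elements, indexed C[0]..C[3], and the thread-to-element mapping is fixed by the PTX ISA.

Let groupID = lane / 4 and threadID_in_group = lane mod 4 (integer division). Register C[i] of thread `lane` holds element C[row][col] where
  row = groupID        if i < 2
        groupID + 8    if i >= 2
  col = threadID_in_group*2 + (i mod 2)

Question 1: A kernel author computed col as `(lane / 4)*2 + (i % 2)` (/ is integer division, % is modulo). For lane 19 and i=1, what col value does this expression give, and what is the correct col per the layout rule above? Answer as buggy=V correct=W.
`(lane / 4)*2 + (i % 2)`[19,1]⇒9
L=19⇒gr=19>>2=4, th=19&3=3
[1]⇒row 4+0=4  col 3·2+1=7
col: 9 vs 7

buggy=9 correct=7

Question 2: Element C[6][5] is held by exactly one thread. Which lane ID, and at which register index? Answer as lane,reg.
r: 6->gid=6,r8=0  c: 5->tid=2,i&1=1
L=6*4+2=26  i=0*2+1=1

26,1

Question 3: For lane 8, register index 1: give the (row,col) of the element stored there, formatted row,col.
L=8=>grp=8>>2=2, tig=8&3=0
[1]=>row 2+0=2  col 0·2+1=1

2,1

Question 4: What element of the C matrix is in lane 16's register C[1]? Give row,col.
4,1

L=16->g=16>>2=4, t=16&3=0
[1]->row 4+0=4  col 0·2+1=1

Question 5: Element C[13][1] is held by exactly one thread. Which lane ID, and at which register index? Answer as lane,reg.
20,3

r: 13->gid=5,r8=1  c: 1->tid=0,i&1=1
L=5*4+0=20  i=1*2+1=3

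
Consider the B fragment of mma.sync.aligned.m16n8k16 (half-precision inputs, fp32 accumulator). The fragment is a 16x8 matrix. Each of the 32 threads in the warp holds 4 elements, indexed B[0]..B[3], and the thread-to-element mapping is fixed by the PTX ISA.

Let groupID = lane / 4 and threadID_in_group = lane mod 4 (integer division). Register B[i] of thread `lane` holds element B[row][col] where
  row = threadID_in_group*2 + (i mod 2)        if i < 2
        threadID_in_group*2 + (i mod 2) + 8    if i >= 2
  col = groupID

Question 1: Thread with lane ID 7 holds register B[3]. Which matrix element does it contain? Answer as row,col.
lane 7: grp=1 (7/4), tig=3 (7%4)
i=3: r=3*2+1+8=15, c=grp=1

15,1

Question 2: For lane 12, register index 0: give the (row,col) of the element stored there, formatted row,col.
L=12⇒gr=12>>2=3, th=12&3=0
[0]⇒row 0·2+0+0=0  col gr=3

0,3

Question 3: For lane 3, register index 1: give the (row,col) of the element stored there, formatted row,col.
3: g=0,t=3
[1] (3*2+1+0,0) = (7,0)

7,0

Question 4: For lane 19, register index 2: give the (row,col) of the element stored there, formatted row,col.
lane 19->19/4=4, 19 mod 4=3
i=2  r:2·3+0+8->14  c:4

14,4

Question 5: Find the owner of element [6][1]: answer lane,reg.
c=1->g=1  r=6->rb=0,t=3,b0=0
L=1*4+3=7  i=0*2+0=0

7,0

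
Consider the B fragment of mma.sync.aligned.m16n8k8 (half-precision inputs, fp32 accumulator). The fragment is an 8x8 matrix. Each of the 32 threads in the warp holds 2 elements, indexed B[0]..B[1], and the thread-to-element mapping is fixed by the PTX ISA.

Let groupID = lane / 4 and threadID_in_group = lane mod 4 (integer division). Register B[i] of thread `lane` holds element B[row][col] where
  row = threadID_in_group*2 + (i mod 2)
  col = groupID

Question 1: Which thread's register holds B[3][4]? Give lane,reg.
17,1

c=4→G=4  r=3→T=1,p=1
L=4*4+1=17  i=1=1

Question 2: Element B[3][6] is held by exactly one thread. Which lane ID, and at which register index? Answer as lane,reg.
c: 6->gid=6  r: 3->tid=1,i&1=1
L=6*4+1=25  i=1=1

25,1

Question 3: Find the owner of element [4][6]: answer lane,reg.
26,0

c:6=>grp=6  r:4=>tig=2,lo=0
L=6*4+2=26  i=0=0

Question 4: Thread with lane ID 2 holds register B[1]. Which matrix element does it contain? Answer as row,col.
5,0

2: gr=0,th=2
[1] (2*2+1,0) = (5,0)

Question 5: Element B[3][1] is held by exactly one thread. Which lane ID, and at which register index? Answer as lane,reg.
c: 1->gid=1  r: 3->tid=1,i&1=1
L=1*4+1=5  i=1=1

5,1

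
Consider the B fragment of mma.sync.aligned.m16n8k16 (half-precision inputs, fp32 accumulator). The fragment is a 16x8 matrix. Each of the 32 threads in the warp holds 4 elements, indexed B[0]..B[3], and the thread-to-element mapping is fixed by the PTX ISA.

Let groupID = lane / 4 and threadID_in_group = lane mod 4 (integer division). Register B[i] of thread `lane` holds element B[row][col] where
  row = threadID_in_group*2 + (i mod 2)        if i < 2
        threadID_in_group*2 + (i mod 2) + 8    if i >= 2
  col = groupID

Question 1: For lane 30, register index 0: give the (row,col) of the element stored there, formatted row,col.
4,7

30: grp=7,tig=2
[0] (2*2+0+0,7) = (4,7)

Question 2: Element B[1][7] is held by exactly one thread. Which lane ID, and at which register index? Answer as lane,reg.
c: 7->gid=7  r: 1->r8=0,tid=0,i&1=1
L=7*4+0=28  i=0*2+1=1

28,1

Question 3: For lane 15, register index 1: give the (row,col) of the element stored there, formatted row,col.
7,3

L=15→G=15>>2=3, T=15&3=3
[1]→row 3·2+1+0=7  col G=3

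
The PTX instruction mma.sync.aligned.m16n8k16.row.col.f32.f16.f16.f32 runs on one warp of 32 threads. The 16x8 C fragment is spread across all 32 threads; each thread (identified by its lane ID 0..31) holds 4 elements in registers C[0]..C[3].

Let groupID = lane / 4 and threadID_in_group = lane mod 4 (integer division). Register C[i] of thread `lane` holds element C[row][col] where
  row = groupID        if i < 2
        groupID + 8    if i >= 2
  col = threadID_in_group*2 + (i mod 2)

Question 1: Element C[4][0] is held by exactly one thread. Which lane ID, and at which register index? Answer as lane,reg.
r: 4->gid=4,r8=0  c: 0->tid=0,i&1=0
L=4*4+0=16  i=0*2+0=0

16,0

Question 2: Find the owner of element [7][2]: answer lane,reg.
r=7->g=7,rb=0  c=2->t=1,b0=0
L=7*4+1=29  i=0*2+0=0

29,0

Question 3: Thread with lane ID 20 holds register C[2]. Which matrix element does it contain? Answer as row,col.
20: gr=5,th=0
[2] (5+8,0*2+0) = (13,0)

13,0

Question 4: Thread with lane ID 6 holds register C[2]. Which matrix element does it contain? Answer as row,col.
9,4

L=6=>grp=6>>2=1, tig=6&3=2
[2]=>row 1+8=9  col 2·2+0=4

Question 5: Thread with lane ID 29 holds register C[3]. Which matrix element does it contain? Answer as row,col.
lane 29->29/4=7, 29 mod 4=1
i=3  r:7+8->15  c:2·1+1->3

15,3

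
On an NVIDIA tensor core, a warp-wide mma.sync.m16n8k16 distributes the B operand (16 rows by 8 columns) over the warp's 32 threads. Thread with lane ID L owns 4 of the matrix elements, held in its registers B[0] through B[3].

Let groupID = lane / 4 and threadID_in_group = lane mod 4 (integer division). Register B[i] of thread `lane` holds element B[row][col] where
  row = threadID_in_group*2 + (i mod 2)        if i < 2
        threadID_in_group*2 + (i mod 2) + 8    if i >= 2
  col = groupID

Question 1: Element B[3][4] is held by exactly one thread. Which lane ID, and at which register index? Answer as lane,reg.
c=4⇒gr=4  r=3⇒Rb=0,th=1,odd=1
L=4*4+1=17  i=0*2+1=1

17,1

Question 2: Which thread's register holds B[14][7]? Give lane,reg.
31,2

c=7→G=7  r=14→rhi=1,T=3,p=0
L=7*4+3=31  i=1*2+0=2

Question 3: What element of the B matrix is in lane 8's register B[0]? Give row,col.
8: grp=2,tig=0
[0] (0*2+0+0,2) = (0,2)

0,2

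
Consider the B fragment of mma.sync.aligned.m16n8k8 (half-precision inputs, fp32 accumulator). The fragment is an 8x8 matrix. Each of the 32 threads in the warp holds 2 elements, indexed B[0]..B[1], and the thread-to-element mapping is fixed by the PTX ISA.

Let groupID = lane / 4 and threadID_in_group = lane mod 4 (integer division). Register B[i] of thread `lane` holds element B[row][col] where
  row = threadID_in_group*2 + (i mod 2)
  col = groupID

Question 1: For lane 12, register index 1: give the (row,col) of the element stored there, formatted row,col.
1,3

lane 12=>12/4=3, 12 mod 4=0
i=1  r:2·0+1=>1  c:3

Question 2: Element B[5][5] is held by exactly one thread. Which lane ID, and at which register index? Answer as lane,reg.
22,1

c=5→G=5  r=5→T=2,p=1
L=5*4+2=22  i=1=1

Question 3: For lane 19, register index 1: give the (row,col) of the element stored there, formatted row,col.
7,4

19: G=4,T=3
[1] (3*2+1,4) = (7,4)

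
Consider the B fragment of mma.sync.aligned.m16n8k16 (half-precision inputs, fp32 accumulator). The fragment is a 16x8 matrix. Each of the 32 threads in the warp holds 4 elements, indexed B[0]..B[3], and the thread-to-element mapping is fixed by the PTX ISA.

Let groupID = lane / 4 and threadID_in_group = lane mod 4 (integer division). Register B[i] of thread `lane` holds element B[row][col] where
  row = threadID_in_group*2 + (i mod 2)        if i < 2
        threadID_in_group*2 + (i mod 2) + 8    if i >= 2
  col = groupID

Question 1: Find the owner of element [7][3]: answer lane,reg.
15,1

c=3→G=3  r=7→rhi=0,T=3,p=1
L=3*4+3=15  i=0*2+1=1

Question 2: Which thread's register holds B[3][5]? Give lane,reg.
c: 5->gid=5  r: 3->r8=0,tid=1,i&1=1
L=5*4+1=21  i=0*2+1=1

21,1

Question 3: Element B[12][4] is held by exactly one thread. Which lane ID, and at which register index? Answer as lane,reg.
18,2

c=4→G=4  r=12→rhi=1,T=2,p=0
L=4*4+2=18  i=1*2+0=2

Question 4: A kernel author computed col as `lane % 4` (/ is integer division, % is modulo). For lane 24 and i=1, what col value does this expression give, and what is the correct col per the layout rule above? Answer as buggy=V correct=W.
`lane % 4`[24,1]=>0
lane 24: grp=6 (24/4), tig=0 (24%4)
i=1: r=0*2+1+0=1, c=grp=6
col: 0 vs 6

buggy=0 correct=6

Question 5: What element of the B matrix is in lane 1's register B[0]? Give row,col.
lane 1->1/4=0, 1 mod 4=1
i=0  r:2·1+0+0->2  c:0

2,0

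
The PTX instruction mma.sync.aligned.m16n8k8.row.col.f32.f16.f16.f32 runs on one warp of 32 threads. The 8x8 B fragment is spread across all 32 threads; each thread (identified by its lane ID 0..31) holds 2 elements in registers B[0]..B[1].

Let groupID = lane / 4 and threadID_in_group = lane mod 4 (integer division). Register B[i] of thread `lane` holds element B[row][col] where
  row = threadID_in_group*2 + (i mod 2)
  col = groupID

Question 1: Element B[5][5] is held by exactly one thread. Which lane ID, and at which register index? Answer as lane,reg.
22,1

c=5->g=5  r=5->t=2,b0=1
L=5*4+2=22  i=1=1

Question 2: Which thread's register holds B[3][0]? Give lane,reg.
c=0⇒gr=0  r=3⇒th=1,odd=1
L=0*4+1=1  i=1=1

1,1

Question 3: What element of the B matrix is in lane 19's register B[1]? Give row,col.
7,4

lane 19⇒19/4=4, 19 mod 4=3
i=1  r:2·3+1⇒7  c:4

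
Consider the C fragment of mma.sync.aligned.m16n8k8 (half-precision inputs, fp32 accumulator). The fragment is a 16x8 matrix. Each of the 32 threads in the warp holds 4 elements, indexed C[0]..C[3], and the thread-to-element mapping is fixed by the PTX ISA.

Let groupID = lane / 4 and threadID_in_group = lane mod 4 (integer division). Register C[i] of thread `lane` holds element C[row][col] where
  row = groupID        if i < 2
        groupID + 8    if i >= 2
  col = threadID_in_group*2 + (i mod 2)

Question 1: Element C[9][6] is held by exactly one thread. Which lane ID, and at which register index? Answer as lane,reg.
r=9→G=1,rhi=1  c=6→T=3,p=0
L=1*4+3=7  i=1*2+0=2

7,2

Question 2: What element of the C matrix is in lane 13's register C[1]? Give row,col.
lane 13->13/4=3, 13 mod 4=1
i=1  r:3+0->3  c:2·1+1->3

3,3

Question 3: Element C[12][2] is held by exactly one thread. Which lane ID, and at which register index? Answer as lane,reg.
r=12→G=4,rhi=1  c=2→T=1,p=0
L=4*4+1=17  i=1*2+0=2

17,2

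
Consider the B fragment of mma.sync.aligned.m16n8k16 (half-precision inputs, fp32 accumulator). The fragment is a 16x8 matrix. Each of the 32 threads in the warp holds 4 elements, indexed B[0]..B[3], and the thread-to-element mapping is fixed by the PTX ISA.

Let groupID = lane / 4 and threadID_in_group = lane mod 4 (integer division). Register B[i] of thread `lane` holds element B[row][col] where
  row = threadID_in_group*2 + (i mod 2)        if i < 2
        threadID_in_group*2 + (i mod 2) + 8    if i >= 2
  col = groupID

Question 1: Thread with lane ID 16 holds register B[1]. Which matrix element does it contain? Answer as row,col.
1,4

lane 16: G=4 (16/4), T=0 (16%4)
i=1: r=0*2+1+0=1, c=G=4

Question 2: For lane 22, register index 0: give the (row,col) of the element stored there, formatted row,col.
4,5

L=22⇒gr=22>>2=5, th=22&3=2
[0]⇒row 2·2+0+0=4  col gr=5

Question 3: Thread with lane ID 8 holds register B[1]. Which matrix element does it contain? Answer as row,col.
lane 8: gr=2 (8/4), th=0 (8%4)
i=1: r=0*2+1+0=1, c=gr=2

1,2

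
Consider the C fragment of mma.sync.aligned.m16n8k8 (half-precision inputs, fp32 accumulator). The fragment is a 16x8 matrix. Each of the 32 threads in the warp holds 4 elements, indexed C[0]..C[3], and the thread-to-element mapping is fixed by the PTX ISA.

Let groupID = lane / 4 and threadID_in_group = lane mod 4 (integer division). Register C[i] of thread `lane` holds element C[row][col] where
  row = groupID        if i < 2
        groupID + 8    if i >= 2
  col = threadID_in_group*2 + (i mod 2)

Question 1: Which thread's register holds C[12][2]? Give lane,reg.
r:12=>grp=4,rB=1  c:2=>tig=1,lo=0
L=4*4+1=17  i=1*2+0=2

17,2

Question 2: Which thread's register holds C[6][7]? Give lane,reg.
27,1

r=6->g=6,rb=0  c=7->t=3,b0=1
L=6*4+3=27  i=0*2+1=1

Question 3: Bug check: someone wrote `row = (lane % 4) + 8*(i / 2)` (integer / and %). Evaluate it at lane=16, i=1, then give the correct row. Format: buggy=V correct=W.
`(lane % 4) + 8*(i / 2)`[16,1]→0
lane 16: G=4 (16/4), T=0 (16%4)
i=1: r=4+0=4, c=0*2+1=1
row: 0 vs 4

buggy=0 correct=4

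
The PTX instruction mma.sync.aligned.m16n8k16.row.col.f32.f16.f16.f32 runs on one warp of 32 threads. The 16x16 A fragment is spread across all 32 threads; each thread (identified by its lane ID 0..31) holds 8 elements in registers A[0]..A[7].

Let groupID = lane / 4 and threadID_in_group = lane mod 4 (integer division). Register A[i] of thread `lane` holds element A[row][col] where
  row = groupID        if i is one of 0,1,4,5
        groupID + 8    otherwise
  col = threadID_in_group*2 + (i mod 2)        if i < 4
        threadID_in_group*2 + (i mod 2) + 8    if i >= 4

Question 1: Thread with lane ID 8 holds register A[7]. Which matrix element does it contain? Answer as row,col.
10,9

lane 8⇒8/4=2, 8 mod 4=0
i=7  r:2+8⇒10  c:2·0+1+8⇒9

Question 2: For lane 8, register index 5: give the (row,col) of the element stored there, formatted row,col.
lane 8: gr=2 (8/4), th=0 (8%4)
i=5: r=2+0=2, c=0*2+1+8=9

2,9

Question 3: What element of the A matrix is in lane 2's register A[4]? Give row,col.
lane 2: gr=0 (2/4), th=2 (2%4)
i=4: r=0+0=0, c=2*2+0+8=12

0,12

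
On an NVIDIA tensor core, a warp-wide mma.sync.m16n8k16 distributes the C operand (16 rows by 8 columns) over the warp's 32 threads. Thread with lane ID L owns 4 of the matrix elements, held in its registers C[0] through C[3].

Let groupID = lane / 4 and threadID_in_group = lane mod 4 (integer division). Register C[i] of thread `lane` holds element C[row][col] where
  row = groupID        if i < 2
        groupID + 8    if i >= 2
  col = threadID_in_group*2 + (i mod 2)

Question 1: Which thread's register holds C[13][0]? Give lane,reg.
r=13->g=5,rb=1  c=0->t=0,b0=0
L=5*4+0=20  i=1*2+0=2

20,2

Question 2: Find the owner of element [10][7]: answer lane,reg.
11,3

r=10->g=2,rb=1  c=7->t=3,b0=1
L=2*4+3=11  i=1*2+1=3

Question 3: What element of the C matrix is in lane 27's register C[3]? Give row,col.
L=27=>grp=27>>2=6, tig=27&3=3
[3]=>row 6+8=14  col 3·2+1=7

14,7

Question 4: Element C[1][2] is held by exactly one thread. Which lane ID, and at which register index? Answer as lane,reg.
r=1->g=1,rb=0  c=2->t=1,b0=0
L=1*4+1=5  i=0*2+0=0

5,0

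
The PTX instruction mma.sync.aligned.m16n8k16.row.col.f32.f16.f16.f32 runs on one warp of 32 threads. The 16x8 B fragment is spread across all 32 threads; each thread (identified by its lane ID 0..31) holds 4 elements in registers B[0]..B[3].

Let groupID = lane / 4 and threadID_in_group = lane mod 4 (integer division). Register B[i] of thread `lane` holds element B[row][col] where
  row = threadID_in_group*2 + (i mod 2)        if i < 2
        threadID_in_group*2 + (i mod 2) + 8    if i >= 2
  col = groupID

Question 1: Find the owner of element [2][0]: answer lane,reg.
1,0

c: 0->gid=0  r: 2->r8=0,tid=1,i&1=0
L=0*4+1=1  i=0*2+0=0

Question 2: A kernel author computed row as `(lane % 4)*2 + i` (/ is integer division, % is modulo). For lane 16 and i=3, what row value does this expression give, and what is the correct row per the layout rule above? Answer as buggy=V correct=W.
`(lane % 4)*2 + i`[16,3]->3
lane 16: g=4 (16/4), t=0 (16%4)
i=3: r=0*2+1+8=9, c=g=4
row: 3 vs 9

buggy=3 correct=9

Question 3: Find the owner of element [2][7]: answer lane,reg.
29,0

c=7⇒gr=7  r=2⇒Rb=0,th=1,odd=0
L=7*4+1=29  i=0*2+0=0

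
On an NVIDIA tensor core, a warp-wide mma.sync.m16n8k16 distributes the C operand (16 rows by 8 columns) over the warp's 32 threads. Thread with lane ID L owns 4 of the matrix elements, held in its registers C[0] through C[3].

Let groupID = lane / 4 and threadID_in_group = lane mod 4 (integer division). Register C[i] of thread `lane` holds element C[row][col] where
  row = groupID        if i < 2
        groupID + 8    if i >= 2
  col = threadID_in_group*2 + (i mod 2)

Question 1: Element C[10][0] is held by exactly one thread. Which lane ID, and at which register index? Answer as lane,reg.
r:10=>grp=2,rB=1  c:0=>tig=0,lo=0
L=2*4+0=8  i=1*2+0=2

8,2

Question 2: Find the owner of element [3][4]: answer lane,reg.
14,0

r=3→G=3,rhi=0  c=4→T=2,p=0
L=3*4+2=14  i=0*2+0=0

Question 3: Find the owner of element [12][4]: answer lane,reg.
r=12→G=4,rhi=1  c=4→T=2,p=0
L=4*4+2=18  i=1*2+0=2

18,2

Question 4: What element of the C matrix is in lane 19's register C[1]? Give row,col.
19: g=4,t=3
[1] (4+0,3*2+1) = (4,7)

4,7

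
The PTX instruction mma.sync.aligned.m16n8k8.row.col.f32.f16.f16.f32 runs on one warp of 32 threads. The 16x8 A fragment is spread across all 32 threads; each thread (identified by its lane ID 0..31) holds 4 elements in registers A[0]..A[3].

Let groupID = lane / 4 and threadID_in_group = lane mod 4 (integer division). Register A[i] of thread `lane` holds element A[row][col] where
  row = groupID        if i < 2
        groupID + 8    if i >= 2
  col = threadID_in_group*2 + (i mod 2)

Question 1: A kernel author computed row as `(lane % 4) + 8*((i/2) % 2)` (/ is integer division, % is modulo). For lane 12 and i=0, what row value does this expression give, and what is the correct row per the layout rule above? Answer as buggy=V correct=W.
`(lane % 4) + 8*((i/2) % 2)`[12,0]->0
lane 12->12/4=3, 12 mod 4=0
i=0  r:3+0->3  c:2·0+0->0
row: 0 vs 3

buggy=0 correct=3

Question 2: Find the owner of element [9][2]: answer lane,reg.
5,2

r: 9->gid=1,r8=1  c: 2->tid=1,i&1=0
L=1*4+1=5  i=1*2+0=2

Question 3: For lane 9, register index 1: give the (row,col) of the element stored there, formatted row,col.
lane 9: gr=2 (9/4), th=1 (9%4)
i=1: r=2+0=2, c=1*2+1=3

2,3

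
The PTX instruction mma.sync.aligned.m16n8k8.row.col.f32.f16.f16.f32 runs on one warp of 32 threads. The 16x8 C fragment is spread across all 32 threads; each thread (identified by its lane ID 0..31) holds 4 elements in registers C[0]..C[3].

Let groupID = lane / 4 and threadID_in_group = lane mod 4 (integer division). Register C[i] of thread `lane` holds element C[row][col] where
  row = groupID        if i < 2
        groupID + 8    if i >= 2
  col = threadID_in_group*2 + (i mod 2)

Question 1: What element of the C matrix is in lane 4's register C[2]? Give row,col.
9,0

lane 4: g=1 (4/4), t=0 (4%4)
i=2: r=1+8=9, c=0*2+0=0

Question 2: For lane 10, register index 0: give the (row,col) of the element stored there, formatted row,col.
2,4

L=10⇒gr=10>>2=2, th=10&3=2
[0]⇒row 2+0=2  col 2·2+0=4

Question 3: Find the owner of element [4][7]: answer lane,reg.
r: 4->gid=4,r8=0  c: 7->tid=3,i&1=1
L=4*4+3=19  i=0*2+1=1

19,1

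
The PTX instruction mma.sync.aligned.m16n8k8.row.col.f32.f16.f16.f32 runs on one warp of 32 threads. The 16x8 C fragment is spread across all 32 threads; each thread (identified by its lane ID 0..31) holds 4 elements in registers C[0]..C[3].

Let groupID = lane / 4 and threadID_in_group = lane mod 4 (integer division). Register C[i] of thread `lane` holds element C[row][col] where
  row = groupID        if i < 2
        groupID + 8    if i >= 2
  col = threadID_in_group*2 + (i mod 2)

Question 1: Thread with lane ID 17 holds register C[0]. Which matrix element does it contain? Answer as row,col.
lane 17: gid=4 (17/4), tid=1 (17%4)
i=0: r=4+0=4, c=1*2+0=2

4,2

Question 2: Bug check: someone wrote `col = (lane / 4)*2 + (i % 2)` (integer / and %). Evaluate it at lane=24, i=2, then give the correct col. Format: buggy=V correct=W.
buggy=12 correct=0

`(lane / 4)*2 + (i % 2)`[24,2]⇒12
lane 24: gr=6 (24/4), th=0 (24%4)
i=2: r=6+8=14, c=0*2+0=0
col: 12 vs 0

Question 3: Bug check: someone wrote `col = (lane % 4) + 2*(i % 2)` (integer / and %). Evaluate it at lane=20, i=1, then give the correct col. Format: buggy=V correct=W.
buggy=2 correct=1

`(lane % 4) + 2*(i % 2)`[20,1]->2
lane 20: gid=5 (20/4), tid=0 (20%4)
i=1: r=5+0=5, c=0*2+1=1
col: 2 vs 1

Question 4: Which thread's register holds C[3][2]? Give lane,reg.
13,0

r=3->g=3,rb=0  c=2->t=1,b0=0
L=3*4+1=13  i=0*2+0=0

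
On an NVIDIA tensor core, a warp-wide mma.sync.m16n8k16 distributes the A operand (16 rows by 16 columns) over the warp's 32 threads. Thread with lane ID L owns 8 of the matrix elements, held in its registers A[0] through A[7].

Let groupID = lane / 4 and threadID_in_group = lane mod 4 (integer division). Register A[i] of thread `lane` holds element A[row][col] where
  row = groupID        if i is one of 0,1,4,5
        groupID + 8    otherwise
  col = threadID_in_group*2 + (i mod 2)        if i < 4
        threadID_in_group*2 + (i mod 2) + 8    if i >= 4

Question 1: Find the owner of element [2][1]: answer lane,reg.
r=2⇒gr=2,Rb=0  c=1⇒Cb=0,th=0,odd=1
L=2*4+0=8  i=0*4+0*2+1=1

8,1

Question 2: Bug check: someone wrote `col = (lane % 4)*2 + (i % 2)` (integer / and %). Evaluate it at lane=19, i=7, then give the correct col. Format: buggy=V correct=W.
buggy=7 correct=15

`(lane % 4)*2 + (i % 2)`[19,7]⇒7
lane 19⇒19/4=4, 19 mod 4=3
i=7  r:4+8⇒12  c:2·3+1+8⇒15
col: 7 vs 15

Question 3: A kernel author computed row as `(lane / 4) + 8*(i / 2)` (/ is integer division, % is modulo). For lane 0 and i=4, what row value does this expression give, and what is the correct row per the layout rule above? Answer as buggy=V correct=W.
`(lane / 4) + 8*(i / 2)`[0,4]=>16
lane 0=>0/4=0, 0 mod 4=0
i=4  r:0+0=>0  c:2·0+0+8=>8
row: 16 vs 0

buggy=16 correct=0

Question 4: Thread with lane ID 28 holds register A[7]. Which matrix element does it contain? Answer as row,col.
lane 28: grp=7 (28/4), tig=0 (28%4)
i=7: r=7+8=15, c=0*2+1+8=9

15,9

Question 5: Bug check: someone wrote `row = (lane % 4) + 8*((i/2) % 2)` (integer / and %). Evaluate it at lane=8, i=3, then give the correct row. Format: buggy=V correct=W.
`(lane % 4) + 8*((i/2) % 2)`[8,3]→8
L=8→G=8>>2=2, T=8&3=0
[3]→row 2+8=10  col 0·2+1+0=1
row: 8 vs 10

buggy=8 correct=10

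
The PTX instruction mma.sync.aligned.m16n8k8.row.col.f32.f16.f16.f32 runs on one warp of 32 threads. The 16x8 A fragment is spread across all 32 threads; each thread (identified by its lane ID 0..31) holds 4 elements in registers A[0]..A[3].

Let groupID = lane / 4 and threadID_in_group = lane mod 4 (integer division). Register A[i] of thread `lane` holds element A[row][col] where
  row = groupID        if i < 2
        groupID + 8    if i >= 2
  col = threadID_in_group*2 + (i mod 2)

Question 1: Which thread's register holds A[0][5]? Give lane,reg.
2,1

r: 0->gid=0,r8=0  c: 5->tid=2,i&1=1
L=0*4+2=2  i=0*2+1=1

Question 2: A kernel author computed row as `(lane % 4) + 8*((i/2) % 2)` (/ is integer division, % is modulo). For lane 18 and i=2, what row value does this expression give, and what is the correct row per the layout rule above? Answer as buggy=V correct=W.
buggy=10 correct=12

`(lane % 4) + 8*((i/2) % 2)`[18,2]⇒10
18: gr=4,th=2
[2] (4+8,2*2+0) = (12,4)
row: 10 vs 12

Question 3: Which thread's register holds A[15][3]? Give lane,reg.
29,3

r:15=>grp=7,rB=1  c:3=>tig=1,lo=1
L=7*4+1=29  i=1*2+1=3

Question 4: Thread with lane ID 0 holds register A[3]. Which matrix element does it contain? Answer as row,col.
8,1

lane 0: gr=0 (0/4), th=0 (0%4)
i=3: r=0+8=8, c=0*2+1=1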